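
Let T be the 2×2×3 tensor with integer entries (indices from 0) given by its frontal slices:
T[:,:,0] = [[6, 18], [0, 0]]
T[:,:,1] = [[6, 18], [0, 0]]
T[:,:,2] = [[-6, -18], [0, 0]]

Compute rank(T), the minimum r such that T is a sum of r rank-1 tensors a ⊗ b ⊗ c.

Lower bound: T ≠ 0 (e.g. T[0,0,0] = 6), so rank(T) ≥ 1.
Upper bound: the mode-1 fibre T[:,0,0] = [6, 0] gives a = [1, 0] (primitive direction); the mode-2 fibre T[0,:,0] = [6, 18] gives b = [1, 3]; then c[k] = T[0,0,k] / (a[0]·b[0]) = [6, 6, -6] / 1 = [6, 6, -6].
Expanding [1, 0] ⊗ [1, 3] ⊗ [6, 6, -6] reproduces all 12 entries of T, so T = [1, 0] ⊗ [1, 3] ⊗ [6, 6, -6] and rank(T) ≤ 1.
These bounds meet, so rank(T) = 1.

1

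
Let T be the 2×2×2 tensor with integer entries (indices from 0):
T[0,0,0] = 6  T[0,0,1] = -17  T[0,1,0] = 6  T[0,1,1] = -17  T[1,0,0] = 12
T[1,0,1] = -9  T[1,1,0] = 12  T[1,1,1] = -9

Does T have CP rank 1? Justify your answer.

The mode-3 unfolding of T (rows indexed by k, columns by (i,j) = (0,0), (0,1), (1,0), (1,1)) is [[6, 6, 12, 12], [-17, -17, -9, -9]].
There the 2×2 minor on rows k ∈ {0, 1}, columns (i,j) ∈ {(0,0), (1,0)} is det [[6, 12], [-17, -9]] = 150 ≠ 0, so this unfolding has rank ≥ 2; CP rank is at least every unfolding rank, so rank(T) ≥ 2.
In particular rank(T) ≥ 2 > 1, so T is not rank-1.

No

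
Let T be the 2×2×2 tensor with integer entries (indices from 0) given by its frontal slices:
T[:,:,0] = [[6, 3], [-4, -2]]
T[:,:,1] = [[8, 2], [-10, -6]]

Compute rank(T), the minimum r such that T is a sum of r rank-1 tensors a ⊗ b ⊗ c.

2

Lower bound: in the mode-1 unfolding of T (rows indexed by i, columns by (j,k)) the 2×2 minor on rows i ∈ {0, 1}, columns (j,k) ∈ {(0,0), (0,1)} is det [[6, 8], [-4, -10]] = -28 ≠ 0, so that unfolding has rank ≥ 2 and hence rank(T) ≥ 2 (CP rank is at least every unfolding rank, though it can be larger).
Upper bound: with S_k = T[:,:,k], the two rank-1 terms a₁b₁ᵀ, a₂b₂ᵀ are the rank-1 members of the pencil x·S₀ + y·S₁.
det(x·S₀ + y·S₁) is −14·xy − 28·y² = (-14)·(x + 2·y)(y), vanishing at (x:y) = (2:-1) and (1:0).
M₁ = 2·S₀ − S₁ = [[4, 4], [2, 2]] = 2·(2, 1)(1, 1)ᵀ and M₂ = S₀ = [[6, 3], [-4, -2]] = (3, -2)(2, 1)ᵀ, so take a₁ = (2, 1), b₁ = (1, 1), a₂ = (3, -2), b₂ = (2, 1).
Each slice is an integer combination of E₁ = a₁b₁ᵀ and E₂ = a₂b₂ᵀ: S₀ = E₂, S₁ = −2·E₁ + 2·E₂; reading off coefficients, c₁ = (0, -2) and c₂ = (1, 2).
Hence T = (2, 1) ⊗ (1, 1) ⊗ (0, -2) + (3, -2) ⊗ (2, 1) ⊗ (1, 2), so rank(T) ≤ 2.
These bounds meet, so rank(T) = 2.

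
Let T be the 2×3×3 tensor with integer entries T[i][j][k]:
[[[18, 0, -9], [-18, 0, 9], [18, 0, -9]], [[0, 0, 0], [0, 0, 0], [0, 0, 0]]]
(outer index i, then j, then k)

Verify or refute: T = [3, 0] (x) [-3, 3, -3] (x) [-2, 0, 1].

Yes

Reconstruct entrywise from the claimed factors. For example, T[0,2,0] = 18 and Σₗ aₗ[0]bₗ[2]cₗ[0] = (3)·(-3)·(-2) = 18; checking all 18 entries, every one matches. The claim holds.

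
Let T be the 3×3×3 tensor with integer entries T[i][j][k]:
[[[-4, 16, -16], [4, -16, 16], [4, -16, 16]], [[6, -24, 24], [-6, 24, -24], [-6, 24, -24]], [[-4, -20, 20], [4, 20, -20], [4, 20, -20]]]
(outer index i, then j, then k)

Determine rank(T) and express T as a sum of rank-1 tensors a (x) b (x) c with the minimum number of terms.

rank(T) = 2

Lower bound: the mode-3 unfolding of T (rows indexed by k, columns by (i,j) = (0,0), (0,1), (0,2), (1,0), (1,1), (1,2), (2,0), (2,1), (2,2)) is [[-4, 4, 4, 6, -6, -6, -4, 4, 4], [16, -16, -16, -24, 24, 24, -20, 20, 20], [-16, 16, 16, 24, -24, -24, 20, -20, -20]].
There the 2×2 minor on rows k ∈ {0, 1}, columns (i,j) ∈ {(0,0), (2,0)} is det [[-4, -4], [16, -20]] = 144 ≠ 0, so this unfolding has rank ≥ 2; CP rank is at least every unfolding rank, so rank(T) ≥ 2. (This is only a lower bound: in general the CP rank may exceed every unfolding rank, so we still need to exhibit 2 rank-1 terms summing to T.)
Upper bound — finding two terms. Every mode-2 slice of T is a multiple of one matrix: T[:,j,:] = b[j]·M with b = [1, -1, -1] and M = [[-4, 16, -16], [6, -24, 24], [-4, -20, 20]] (rows indexed by i, columns by k). So it suffices to write M as a sum of two rank-1 matrices.
The columns of M satisfy (column 1) = −(column 2), so splitting by columns, M = [-4, 6, -4][1, 0, 0]ᵀ + [-16, 24, 20][0, -1, 1]ᵀ.
Hence T = [-4, 6, -4] (x) [1, -1, -1] (x) [1, 0, 0] + [-16, 24, 20] (x) [1, -1, -1] (x) [0, -1, 1], so rank(T) ≤ 2.
These bounds meet, so rank(T) = 2.
Check entry T[1,2,0] = -6: (6)·(-1)·(1) + (24)·(-1)·(0) = -6.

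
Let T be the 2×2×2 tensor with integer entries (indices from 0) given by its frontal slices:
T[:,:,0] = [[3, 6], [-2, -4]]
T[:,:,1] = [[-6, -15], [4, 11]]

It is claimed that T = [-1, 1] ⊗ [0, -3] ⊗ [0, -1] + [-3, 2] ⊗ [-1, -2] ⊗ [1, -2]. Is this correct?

Yes

Reconstruct entrywise from the claimed factors. For example, T[1,1,1] = 11 and Σₗ aₗ[1]bₗ[1]cₗ[1] = (1)·(-3)·(-1) + (2)·(-2)·(-2) = 11; checking all 8 entries, every one matches. The claim holds.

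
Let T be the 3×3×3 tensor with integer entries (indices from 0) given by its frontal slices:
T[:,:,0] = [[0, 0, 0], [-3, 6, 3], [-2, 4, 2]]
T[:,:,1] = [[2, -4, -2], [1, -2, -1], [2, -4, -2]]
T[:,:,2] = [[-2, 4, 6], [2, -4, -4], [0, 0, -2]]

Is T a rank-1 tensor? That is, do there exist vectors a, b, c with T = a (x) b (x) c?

No

The mode-1 unfolding of T (rows indexed by i, columns by (j,k) = (0,0), (0,1), (0,2), (1,0), (1,1), (1,2), (2,0), (2,1), (2,2)) is [[0, 2, -2, 0, -4, 4, 0, -2, 6], [-3, 1, 2, 6, -2, -4, 3, -1, -4], [-2, 2, 0, 4, -4, 0, 2, -2, -2]].
There the 3×3 minor on rows i ∈ {0, 1, 2}, columns (j,k) ∈ {(0,0), (0,1), (2,2)} is det [[0, 2, 6], [-3, 1, -4], [-2, 2, -2]] = -20 ≠ 0, so this unfolding has rank ≥ 3; CP rank is at least every unfolding rank, so rank(T) ≥ 3.
In particular rank(T) ≥ 3 > 1, so T is not rank-1.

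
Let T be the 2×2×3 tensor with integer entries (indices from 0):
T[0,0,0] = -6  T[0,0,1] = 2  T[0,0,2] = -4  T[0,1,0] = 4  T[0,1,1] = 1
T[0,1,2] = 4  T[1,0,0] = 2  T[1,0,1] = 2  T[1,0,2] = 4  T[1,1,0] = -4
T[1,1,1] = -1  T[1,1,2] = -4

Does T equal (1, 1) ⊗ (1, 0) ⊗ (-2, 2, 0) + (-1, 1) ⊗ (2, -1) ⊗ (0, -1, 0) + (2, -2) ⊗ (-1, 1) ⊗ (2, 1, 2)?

Yes

Reconstruct entrywise from the claimed factors. For example, T[1,0,2] = 4 and Σₗ aₗ[1]bₗ[0]cₗ[2] = (1)·(1)·(0) + (1)·(2)·(0) + (-2)·(-1)·(2) = 4; checking all 12 entries, every one matches. The claim holds.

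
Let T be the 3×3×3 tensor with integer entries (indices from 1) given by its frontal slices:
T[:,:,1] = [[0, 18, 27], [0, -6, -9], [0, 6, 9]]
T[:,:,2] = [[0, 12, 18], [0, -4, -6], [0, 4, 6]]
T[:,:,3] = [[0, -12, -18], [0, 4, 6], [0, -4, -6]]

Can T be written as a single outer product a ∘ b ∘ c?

Yes

If T = a ∘ b ∘ c then every fibre of T is a multiple of the corresponding factor, so read the factors off the fibres through the nonzero entry T[1,2,1] = 18.
The mode-1 fibre T[:,2,1] = [18, -6, 6] gives a = [3, -1, 1] (primitive direction); the mode-2 fibre T[1,:,1] = [0, 18, 27] gives b = [0, 2, 3]; then c[k] = T[1,2,k] / (a[1]·b[2]) = [18, 12, -12] / 6 = [3, 2, -2].
Expanding [3, -1, 1] ∘ [0, 2, 3] ∘ [3, 2, -2] reproduces all 27 entries of T, so T = [3, -1, 1] ∘ [0, 2, 3] ∘ [3, 2, -2] and rank(T) ≤ 1.
Equivalently every frontal slice T[:,:,k] is c[k] times the rank-1 matrix [3, -1, 1] ∘ [0, 2, 3]. So T has rank 1 (it is nonzero).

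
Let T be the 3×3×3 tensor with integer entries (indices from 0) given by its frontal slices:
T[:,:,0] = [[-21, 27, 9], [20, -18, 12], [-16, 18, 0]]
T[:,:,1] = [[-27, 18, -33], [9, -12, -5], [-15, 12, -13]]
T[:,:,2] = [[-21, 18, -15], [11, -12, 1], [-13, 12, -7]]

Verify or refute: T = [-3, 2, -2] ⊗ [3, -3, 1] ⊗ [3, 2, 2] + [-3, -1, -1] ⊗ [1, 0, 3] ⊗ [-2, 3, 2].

Reconstruct entry (0,0,2) from the claimed factors: Σₗ aₗ[0]bₗ[0]cₗ[2] = (-3)·(3)·(2) + (-3)·(1)·(2) = -24, but T[0,0,2] = -21. The claim is false.

No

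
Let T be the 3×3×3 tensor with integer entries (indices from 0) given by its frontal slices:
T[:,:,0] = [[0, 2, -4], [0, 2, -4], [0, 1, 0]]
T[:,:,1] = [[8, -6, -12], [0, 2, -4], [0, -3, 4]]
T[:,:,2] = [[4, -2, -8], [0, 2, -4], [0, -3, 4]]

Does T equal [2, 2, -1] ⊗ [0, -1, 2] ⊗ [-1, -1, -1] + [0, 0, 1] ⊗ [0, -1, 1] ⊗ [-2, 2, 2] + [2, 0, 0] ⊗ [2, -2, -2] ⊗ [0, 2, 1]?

Yes

Reconstruct entrywise from the claimed factors. For example, T[1,0,1] = 0 and Σₗ aₗ[1]bₗ[0]cₗ[1] = (2)·(0)·(-1) + (0)·(0)·(2) + (0)·(2)·(2) = 0; checking all 27 entries, every one matches. The claim holds.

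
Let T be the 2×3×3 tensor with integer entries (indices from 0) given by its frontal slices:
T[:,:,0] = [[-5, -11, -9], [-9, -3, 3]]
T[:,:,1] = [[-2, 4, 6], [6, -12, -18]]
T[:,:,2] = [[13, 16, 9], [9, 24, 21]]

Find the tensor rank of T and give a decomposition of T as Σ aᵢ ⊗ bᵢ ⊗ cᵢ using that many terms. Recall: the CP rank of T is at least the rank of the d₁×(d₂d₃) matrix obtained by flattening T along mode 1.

rank(T) = 2

Lower bound: the mode-1 unfolding of T (rows indexed by i, columns by (j,k) = (0,0), (0,1), (0,2), (1,0), (1,1), (1,2), (2,0), (2,1), (2,2)) is [[-5, -2, 13, -11, 4, 16, -9, 6, 9], [-9, 6, 9, -3, -12, 24, 3, -18, 21]].
There the 2×2 minor on rows i ∈ {0, 1}, columns (j,k) ∈ {(0,0), (0,1)} is det [[-5, -2], [-9, 6]] = -48 ≠ 0, so this unfolding has rank ≥ 2; CP rank is at least every unfolding rank, so rank(T) ≥ 2. (This is only a lower bound: in general the CP rank may exceed every unfolding rank, so we still need to exhibit 2 rank-1 terms summing to T.)
Upper bound — finding two terms. Write S_k = T[:,:,k] for the frontal slices: S₀ = [[-5, -11, -9], [-9, -3, 3]], S₁ = [[-2, 4, 6], [6, -12, -18]], S₂ = [[13, 16, 9], [9, 24, 21]].
If T = a₁ ⊗ b₁ ⊗ c₁ + a₂ ⊗ b₂ ⊗ c₂ then each S_k = c₁[k]·a₁b₁ᵀ + c₂[k]·a₂b₂ᵀ. S₀ and S₁ are linearly independent, so a₁b₁ᵀ and a₂b₂ᵀ must span the same plane of matrices: they are the rank-1 matrices of the form x·S₀ + y·S₁.
The 2×2 minor of x·S₀ + y·S₁ on rows {0,1}, columns {0,1} is −84·x² + 168·xy = (-84)·(x − 2·y)(x), vanishing at (x:y) = (2:1) and (0:1).
M₁ = 2·S₀ + S₁ = [[-12, -18, -12], [-12, -18, -12]] = (-6)·(1, 1)(2, 3, 2)ᵀ and M₂ = S₁ = [[-2, 4, 6], [6, -12, -18]] = (-2)·(1, -3)(1, -2, -3)ᵀ, so take a₁ = (1, 1), b₁ = (2, 3, 2), a₂ = (1, -3), b₂ = (1, -2, -3).
Each slice is an integer combination of E₁ = a₁b₁ᵀ and E₂ = a₂b₂ᵀ: S₀ = −3·E₁ + E₂, S₁ = −2·E₂, S₂ = 6·E₁ + E₂; reading off coefficients, c₁ = (-3, 0, 6) and c₂ = (1, -2, 1).
Hence T = (1, 1) ⊗ (2, 3, 2) ⊗ (-3, 0, 6) + (1, -3) ⊗ (1, -2, -3) ⊗ (1, -2, 1), so rank(T) ≤ 2.
These bounds meet, so rank(T) = 2.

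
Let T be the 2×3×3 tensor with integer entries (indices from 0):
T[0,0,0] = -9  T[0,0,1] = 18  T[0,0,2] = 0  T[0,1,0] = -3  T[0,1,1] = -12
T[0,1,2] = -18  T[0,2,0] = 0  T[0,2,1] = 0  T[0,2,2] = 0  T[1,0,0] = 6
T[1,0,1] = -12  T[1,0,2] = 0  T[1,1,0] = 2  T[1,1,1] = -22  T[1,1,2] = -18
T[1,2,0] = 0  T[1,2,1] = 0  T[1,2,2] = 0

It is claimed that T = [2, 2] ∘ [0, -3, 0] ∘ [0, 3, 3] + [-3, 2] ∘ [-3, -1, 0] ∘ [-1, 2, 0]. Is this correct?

Reconstruct entrywise from the claimed factors. For example, T[0,2,2] = 0 and Σₗ aₗ[0]bₗ[2]cₗ[2] = (2)·(0)·(3) + (-3)·(0)·(0) = 0; checking all 18 entries, every one matches. The claim holds.

Yes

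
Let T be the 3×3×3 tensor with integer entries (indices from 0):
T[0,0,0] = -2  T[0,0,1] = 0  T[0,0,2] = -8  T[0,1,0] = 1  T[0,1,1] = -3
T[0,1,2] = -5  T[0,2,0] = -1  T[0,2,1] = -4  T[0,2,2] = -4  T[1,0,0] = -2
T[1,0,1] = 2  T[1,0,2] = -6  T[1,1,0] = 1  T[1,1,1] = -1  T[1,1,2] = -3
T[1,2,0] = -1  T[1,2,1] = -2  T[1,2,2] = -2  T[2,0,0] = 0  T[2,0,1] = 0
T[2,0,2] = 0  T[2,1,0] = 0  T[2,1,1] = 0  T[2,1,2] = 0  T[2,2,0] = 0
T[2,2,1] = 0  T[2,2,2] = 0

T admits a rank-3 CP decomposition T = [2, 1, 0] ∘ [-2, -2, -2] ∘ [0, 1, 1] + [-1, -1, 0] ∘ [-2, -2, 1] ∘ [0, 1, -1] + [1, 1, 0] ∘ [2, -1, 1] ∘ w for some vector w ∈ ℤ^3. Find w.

w = [-1, 1, -1]

Subtract the known terms from T to get the rank-1 residual R = [1, 1, 0] ∘ [2, -1, 1] ∘ w, so R[i,j,k] = a[i]·b[j]·w[k]. Pick indices with nonzero a[0]·b[0] = (1)·(2) = 2. Only the fibre through (0,0,·) is needed: R[0,0,:] = T[0,0,:] − Σₗ aₗ[0]bₗ[0]cₗ = [-2, 0, -8] − (2)·(-2)·[0, 1, 1] − (-1)·(-2)·[0, 1, -1] = [-2, 2, -2]. Then w[k] = R[0,0,k] / 2 for each k, giving w = [-2, 2, -2] / 2 = [-1, 1, -1].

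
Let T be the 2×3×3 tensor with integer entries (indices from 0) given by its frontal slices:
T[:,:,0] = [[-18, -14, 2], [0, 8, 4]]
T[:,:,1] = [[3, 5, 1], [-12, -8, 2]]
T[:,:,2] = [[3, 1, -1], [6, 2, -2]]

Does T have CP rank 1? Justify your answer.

The mode-3 unfolding of T (rows indexed by k, columns by (i,j) = (0,0), (0,1), (0,2), (1,0), (1,1), (1,2)) is [[-18, -14, 2, 0, 8, 4], [3, 5, 1, -12, -8, 2], [3, 1, -1, 6, 2, -2]].
There the 2×2 minor on rows k ∈ {0, 1}, columns (i,j) ∈ {(0,0), (0,1)} is det [[-18, -14], [3, 5]] = -48 ≠ 0, so this unfolding has rank ≥ 2; CP rank is at least every unfolding rank, so rank(T) ≥ 2.
In particular rank(T) ≥ 2 > 1, so T is not rank-1.

No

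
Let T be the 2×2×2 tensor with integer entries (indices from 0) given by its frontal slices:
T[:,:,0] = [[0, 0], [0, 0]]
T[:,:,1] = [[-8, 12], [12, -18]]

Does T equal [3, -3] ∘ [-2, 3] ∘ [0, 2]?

Reconstruct entry (0,0,1) from the claimed factors: Σₗ aₗ[0]bₗ[0]cₗ[1] = (3)·(-2)·(2) = -12, but T[0,0,1] = -8. The claim is false.

No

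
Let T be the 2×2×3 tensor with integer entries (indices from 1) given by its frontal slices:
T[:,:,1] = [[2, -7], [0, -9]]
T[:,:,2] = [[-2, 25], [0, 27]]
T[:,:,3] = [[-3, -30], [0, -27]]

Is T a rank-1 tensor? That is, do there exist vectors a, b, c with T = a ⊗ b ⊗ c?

The mode-2 unfolding of T (rows indexed by j, columns by (i,k) = (1,1), (1,2), (1,3), (2,1), (2,2), (2,3)) is [[2, -2, -3, 0, 0, 0], [-7, 25, -30, -9, 27, -27]].
There the 2×2 minor on rows j ∈ {1, 2}, columns (i,k) ∈ {(1,1), (1,2)} is det [[2, -2], [-7, 25]] = 36 ≠ 0, so this unfolding has rank ≥ 2; CP rank is at least every unfolding rank, so rank(T) ≥ 2.
In particular rank(T) ≥ 2 > 1, so T is not rank-1.

No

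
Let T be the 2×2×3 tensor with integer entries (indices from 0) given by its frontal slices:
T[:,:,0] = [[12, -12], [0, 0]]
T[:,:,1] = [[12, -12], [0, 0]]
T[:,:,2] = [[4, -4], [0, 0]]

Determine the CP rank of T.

1

Lower bound: T ≠ 0 (e.g. T[0,0,0] = 12), so rank(T) ≥ 1.
Upper bound: if T = a (x) b (x) c then every fibre of T is a multiple of the corresponding factor, so read the factors off the fibres through the nonzero entry T[0,0,0] = 12.
The mode-1 fibre T[:,0,0] = [12, 0] gives a = (1, 0) (primitive direction); the mode-2 fibre T[0,:,0] = [12, -12] gives b = (1, -1); then c[k] = T[0,0,k] / (a[0]·b[0]) = [12, 12, 4] / 1 = (12, 12, 4).
Expanding (1, 0) (x) (1, -1) (x) (12, 12, 4) reproduces all 12 entries of T, so T = (1, 0) (x) (1, -1) (x) (12, 12, 4) and rank(T) ≤ 1.
These bounds meet, so rank(T) = 1.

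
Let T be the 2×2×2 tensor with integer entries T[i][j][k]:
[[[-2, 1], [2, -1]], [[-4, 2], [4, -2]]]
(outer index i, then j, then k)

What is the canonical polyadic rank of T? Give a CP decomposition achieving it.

Lower bound: T ≠ 0 (e.g. T[0,0,0] = -2), so rank(T) ≥ 1.
Upper bound: the mode-1 fibre T[:,0,0] = [-2, -4] gives a = [1, 2] (primitive direction); the mode-2 fibre T[0,:,0] = [-2, 2] gives b = [1, -1]; then c[k] = T[0,0,k] / (a[0]·b[0]) = [-2, 1] / 1 = [-2, 1].
Expanding [1, 2] ⊗ [1, -1] ⊗ [-2, 1] reproduces all 8 entries of T, so T = [1, 2] ⊗ [1, -1] ⊗ [-2, 1] and rank(T) ≤ 1.
These bounds meet, so rank(T) = 1.

rank(T) = 1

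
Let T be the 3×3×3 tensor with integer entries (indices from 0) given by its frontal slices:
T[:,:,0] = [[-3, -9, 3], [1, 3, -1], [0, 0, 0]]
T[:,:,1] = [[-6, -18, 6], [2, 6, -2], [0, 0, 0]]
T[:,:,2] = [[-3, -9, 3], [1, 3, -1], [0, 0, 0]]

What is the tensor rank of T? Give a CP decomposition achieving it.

rank(T) = 1

Lower bound: T ≠ 0 (e.g. T[0,0,0] = -3), so rank(T) ≥ 1.
Upper bound: if T = a ⊗ b ⊗ c then every fibre of T is a multiple of the corresponding factor, so read the factors off the fibres through the nonzero entry T[0,0,0] = -3.
The mode-1 fibre T[:,0,0] = [-3, 1, 0] gives a = [3, -1, 0] (primitive direction); the mode-2 fibre T[0,:,0] = [-3, -9, 3] gives b = [1, 3, -1]; then c[k] = T[0,0,k] / (a[0]·b[0]) = [-3, -6, -3] / 3 = [-1, -2, -1].
Expanding [3, -1, 0] ⊗ [1, 3, -1] ⊗ [-1, -2, -1] reproduces all 27 entries of T, so T = [3, -1, 0] ⊗ [1, 3, -1] ⊗ [-1, -2, -1] and rank(T) ≤ 1.
These bounds meet, so rank(T) = 1.
Check entry T[2,1,1] = 0: (0)·(3)·(-2) = 0.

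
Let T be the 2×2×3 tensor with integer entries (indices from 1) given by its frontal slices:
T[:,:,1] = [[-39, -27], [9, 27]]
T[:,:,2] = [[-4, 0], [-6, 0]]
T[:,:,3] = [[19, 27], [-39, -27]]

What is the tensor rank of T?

2

Lower bound: the mode-1 unfolding of T (rows indexed by i, columns by (j,k) = (1,1), (1,2), (1,3), (2,1), (2,2), (2,3)) is [[-39, -4, 19, -27, 0, 27], [9, -6, -39, 27, 0, -27]].
There the 2×2 minor on rows i ∈ {1, 2}, columns (j,k) ∈ {(1,1), (1,2)} is det [[-39, -4], [9, -6]] = 270 ≠ 0, so this unfolding has rank ≥ 2; CP rank is at least every unfolding rank, so rank(T) ≥ 2. (This is only a lower bound: in general the CP rank may exceed every unfolding rank, so we still need to exhibit 2 rank-1 terms summing to T.)
Upper bound — finding two terms. Write S_k = T[:,:,k] for the frontal slices: S₁ = [[-39, -27], [9, 27]], S₂ = [[-4, 0], [-6, 0]], S₃ = [[19, 27], [-39, -27]].
If T = a₁ (x) b₁ (x) c₁ + a₂ (x) b₂ (x) c₂ then each S_k = c₁[k]·a₁b₁ᵀ + c₂[k]·a₂b₂ᵀ. S₁ and S₂ are linearly independent, so a₁b₁ᵀ and a₂b₂ᵀ must span the same plane of matrices: they are the rank-1 matrices of the form x·S₁ + y·S₂.
det(x·S₁ + y·S₂) is −810·x² − 270·xy = (-270)·(3·x + y)(x), vanishing at (x:y) = (1:-3) and (0:1).
M₁ = S₁ − 3·S₂ = [[-27, -27], [27, 27]] = (-27)·[1, -1][1, 1]ᵀ and M₂ = S₂ = [[-4, 0], [-6, 0]] = (-2)·[2, 3][1, 0]ᵀ, so take a₁ = [1, -1], b₁ = [1, 1], a₂ = [2, 3], b₂ = [1, 0].
Each slice is an integer combination of E₁ = a₁b₁ᵀ and E₂ = a₂b₂ᵀ: S₁ = −27·E₁ − 6·E₂, S₂ = −2·E₂, S₃ = 27·E₁ − 4·E₂; reading off coefficients, c₁ = [-27, 0, 27] and c₂ = [-6, -2, -4].
Hence T = [1, -1] (x) [1, 1] (x) [-27, 0, 27] + [2, 3] (x) [1, 0] (x) [-6, -2, -4], so rank(T) ≤ 2.
These bounds meet, so rank(T) = 2.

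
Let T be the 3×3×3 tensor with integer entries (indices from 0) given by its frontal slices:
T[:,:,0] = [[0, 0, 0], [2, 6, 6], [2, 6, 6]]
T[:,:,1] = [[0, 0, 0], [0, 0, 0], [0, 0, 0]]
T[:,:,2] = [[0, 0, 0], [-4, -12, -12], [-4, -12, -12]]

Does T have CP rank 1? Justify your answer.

Yes

If T = a ⊗ b ⊗ c then every fibre of T is a multiple of the corresponding factor, so read the factors off the fibres through the nonzero entry T[1,0,0] = 2.
The mode-1 fibre T[:,0,0] = [0, 2, 2] gives a = (0, 1, 1) (primitive direction); the mode-2 fibre T[1,:,0] = [2, 6, 6] gives b = (1, 3, 3); then c[k] = T[1,0,k] / (a[1]·b[0]) = [2, 0, -4] / 1 = (2, 0, -4).
Expanding (0, 1, 1) ⊗ (1, 3, 3) ⊗ (2, 0, -4) reproduces all 27 entries of T, so T = (0, 1, 1) ⊗ (1, 3, 3) ⊗ (2, 0, -4) and rank(T) ≤ 1.
Equivalently every frontal slice T[:,:,k] is c[k] times the rank-1 matrix (0, 1, 1) ⊗ (1, 3, 3). So T has rank 1 (it is nonzero).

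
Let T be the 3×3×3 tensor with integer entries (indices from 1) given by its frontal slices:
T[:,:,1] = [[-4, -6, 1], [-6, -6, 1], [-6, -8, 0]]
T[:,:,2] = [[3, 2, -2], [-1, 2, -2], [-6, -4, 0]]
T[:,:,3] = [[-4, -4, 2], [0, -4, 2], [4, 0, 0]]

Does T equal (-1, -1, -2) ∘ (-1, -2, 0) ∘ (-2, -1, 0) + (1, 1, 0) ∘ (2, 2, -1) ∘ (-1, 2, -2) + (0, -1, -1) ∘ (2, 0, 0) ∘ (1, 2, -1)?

Reconstruct entry (2,1,3) from the claimed factors: Σₗ aₗ[2]bₗ[1]cₗ[3] = (-1)·(-1)·(0) + (1)·(2)·(-2) + (-1)·(2)·(-1) = -2, but T[2,1,3] = 0. The claim is false.

No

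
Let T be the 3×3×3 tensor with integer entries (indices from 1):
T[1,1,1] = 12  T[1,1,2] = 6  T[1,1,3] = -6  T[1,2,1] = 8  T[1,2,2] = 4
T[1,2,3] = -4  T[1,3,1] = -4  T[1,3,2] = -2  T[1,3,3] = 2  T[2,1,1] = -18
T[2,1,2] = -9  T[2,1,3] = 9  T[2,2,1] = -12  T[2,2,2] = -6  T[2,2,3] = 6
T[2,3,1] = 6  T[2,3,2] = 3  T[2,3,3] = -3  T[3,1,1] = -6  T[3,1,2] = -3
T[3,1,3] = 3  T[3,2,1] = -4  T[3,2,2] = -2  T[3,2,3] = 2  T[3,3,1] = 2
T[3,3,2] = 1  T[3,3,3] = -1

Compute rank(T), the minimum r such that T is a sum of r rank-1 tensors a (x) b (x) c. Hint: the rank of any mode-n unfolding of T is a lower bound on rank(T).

1

Lower bound: T ≠ 0 (e.g. T[1,1,1] = 12), so rank(T) ≥ 1.
Upper bound: if T = a (x) b (x) c then every fibre of T is a multiple of the corresponding factor, so read the factors off the fibres through the nonzero entry T[1,1,1] = 12.
The mode-1 fibre T[:,1,1] = [12, -18, -6] gives a = [2, -3, -1] (primitive direction); the mode-2 fibre T[1,:,1] = [12, 8, -4] gives b = [3, 2, -1]; then c[k] = T[1,1,k] / (a[1]·b[1]) = [12, 6, -6] / 6 = [2, 1, -1].
Expanding [2, -3, -1] (x) [3, 2, -1] (x) [2, 1, -1] reproduces all 27 entries of T, so T = [2, -3, -1] (x) [3, 2, -1] (x) [2, 1, -1] and rank(T) ≤ 1.
These bounds meet, so rank(T) = 1.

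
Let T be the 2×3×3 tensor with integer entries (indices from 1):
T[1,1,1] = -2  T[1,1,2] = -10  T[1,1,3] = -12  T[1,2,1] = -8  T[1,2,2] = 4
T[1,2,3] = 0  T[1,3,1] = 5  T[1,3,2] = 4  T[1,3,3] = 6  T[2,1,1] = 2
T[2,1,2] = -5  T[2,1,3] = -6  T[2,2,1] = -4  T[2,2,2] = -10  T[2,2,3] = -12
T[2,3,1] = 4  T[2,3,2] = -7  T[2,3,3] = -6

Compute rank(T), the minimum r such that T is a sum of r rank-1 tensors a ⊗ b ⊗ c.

3

Lower bound: the mode-3 unfolding of T (rows indexed by k, columns by (i,j) = (1,1), (1,2), (1,3), (2,1), (2,2), (2,3)) is [[-2, -8, 5, 2, -4, 4], [-10, 4, 4, -5, -10, -7], [-12, 0, 6, -6, -12, -6]].
There the 3×3 minor on rows k ∈ {1, 2, 3}, columns (i,j) ∈ {(1,1), (1,2), (1,3)} is det [[-2, -8, 5], [-10, 4, 4], [-12, 0, 6]] = 96 ≠ 0, so this unfolding has rank ≥ 3; CP rank is at least every unfolding rank, so rank(T) ≥ 3. (Flattening ranks never certify an upper bound on CP rank; for that we must actually write T with 3 rank-1 terms.)
Upper bound: T is a sum of 3 rank-1 terms, T = [1, -1] ⊗ [1, -2, -1] ⊗ [0, -4, -4] + [1, 2] ⊗ [2, 0, 1] ⊗ [1, -2, -2] + [2, 1] ⊗ [1, 2, -1] ⊗ [-2, -1, -2] (one valid choice — decompositions are not unique — normalised so each a, b is primitive with positive first nonzero entry; check it by expanding all entries), so rank(T) ≤ 3.
These bounds meet, so rank(T) = 3.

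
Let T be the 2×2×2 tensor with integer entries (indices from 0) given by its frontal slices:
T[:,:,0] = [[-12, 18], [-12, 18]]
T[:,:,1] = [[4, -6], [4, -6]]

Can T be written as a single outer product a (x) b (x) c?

If T = a (x) b (x) c then every fibre of T is a multiple of the corresponding factor, so read the factors off the fibres through the nonzero entry T[0,0,0] = -12.
The mode-1 fibre T[:,0,0] = [-12, -12] gives a = [1, 1] (primitive direction); the mode-2 fibre T[0,:,0] = [-12, 18] gives b = [2, -3]; then c[k] = T[0,0,k] / (a[0]·b[0]) = [-12, 4] / 2 = [-6, 2].
Expanding [1, 1] (x) [2, -3] (x) [-6, 2] reproduces all 8 entries of T, so T = [1, 1] (x) [2, -3] (x) [-6, 2] and rank(T) ≤ 1.
Equivalently every frontal slice T[:,:,k] is c[k] times the rank-1 matrix [1, 1] (x) [2, -3]. So T has rank 1 (it is nonzero).

Yes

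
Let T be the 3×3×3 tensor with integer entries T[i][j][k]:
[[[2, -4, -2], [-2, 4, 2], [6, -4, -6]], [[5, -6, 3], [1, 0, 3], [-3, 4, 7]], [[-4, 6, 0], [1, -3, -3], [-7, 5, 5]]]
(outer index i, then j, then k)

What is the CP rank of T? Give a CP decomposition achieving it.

Lower bound: in the mode-1 unfolding of T (rows indexed by i, columns by (j,k)) the 3×3 minor on rows i ∈ {0, 1, 2}, columns (j,k) ∈ {(0,0), (0,1), (2,0)} is det [[2, -4, 6], [5, -6, -3], [-4, 6, -7]] = -32 ≠ 0, so that unfolding has rank ≥ 3 and hence rank(T) ≥ 3 (CP rank is at least every unfolding rank, though it can be larger).
Upper bound: T is a sum of 3 rank-1 terms, T = [0, 2, -1] ⊗ [2, 1, 1] ⊗ [1, -1, 1] + [2, -1, -2] ⊗ [0, 0, 1] ⊗ [4, -4, -4] + [2, 1, -2] ⊗ [1, -1, -1] ⊗ [1, -2, -1] (one valid choice — decompositions are not unique — normalised so each a, b is primitive with positive first nonzero entry; check it by expanding all entries), so rank(T) ≤ 3.
These bounds meet, so rank(T) = 3.

rank(T) = 3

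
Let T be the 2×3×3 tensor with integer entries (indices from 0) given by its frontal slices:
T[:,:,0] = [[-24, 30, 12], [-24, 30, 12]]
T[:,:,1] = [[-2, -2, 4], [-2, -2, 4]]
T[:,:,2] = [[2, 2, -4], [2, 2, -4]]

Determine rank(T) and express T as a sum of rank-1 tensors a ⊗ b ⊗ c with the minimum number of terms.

rank(T) = 2

Lower bound: the mode-3 unfolding of T (rows indexed by k, columns by (i,j) = (0,0), (0,1), (0,2), (1,0), (1,1), (1,2)) is [[-24, 30, 12, -24, 30, 12], [-2, -2, 4, -2, -2, 4], [2, 2, -4, 2, 2, -4]].
There the 2×2 minor on rows k ∈ {0, 1}, columns (i,j) ∈ {(0,0), (0,1)} is det [[-24, 30], [-2, -2]] = 108 ≠ 0, so this unfolding has rank ≥ 2; CP rank is at least every unfolding rank, so rank(T) ≥ 2. (Unfolding ranks only ever bound the CP rank from below — rank(T) can be strictly larger than all of them — so the matching upper bound has to come from an explicit 2-term decomposition.)
Upper bound — finding two terms. Every mode-1 slice of T is a multiple of one matrix: T[i,:,:] = a[i]·M with a = (1, 1) and M = [[-24, -2, 2], [30, -2, 2], [12, 4, -4]] (rows indexed by j, columns by k). So it suffices to write M as a sum of two rank-1 matrices.
The columns of M satisfy (column 1) = −(column 2), so splitting by columns, M = (-24, 30, 12)(1, 0, 0)ᵀ + (2, 2, -4)(0, -1, 1)ᵀ.
Hence T = (1, 1) ⊗ (-24, 30, 12) ⊗ (1, 0, 0) + (1, 1) ⊗ (2, 2, -4) ⊗ (0, -1, 1), so rank(T) ≤ 2.
These bounds meet, so rank(T) = 2.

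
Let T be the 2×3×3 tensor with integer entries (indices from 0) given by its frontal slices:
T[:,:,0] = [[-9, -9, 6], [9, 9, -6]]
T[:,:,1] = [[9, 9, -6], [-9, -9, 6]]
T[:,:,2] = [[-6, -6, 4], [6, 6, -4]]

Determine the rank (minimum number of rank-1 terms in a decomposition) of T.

1

Lower bound: T ≠ 0 (e.g. T[0,0,0] = -9), so rank(T) ≥ 1.
Upper bound: if T = a ⊗ b ⊗ c then every fibre of T is a multiple of the corresponding factor, so read the factors off the fibres through the nonzero entry T[0,0,0] = -9.
The mode-1 fibre T[:,0,0] = [-9, 9] gives a = (1, -1) (primitive direction); the mode-2 fibre T[0,:,0] = [-9, -9, 6] gives b = (3, 3, -2); then c[k] = T[0,0,k] / (a[0]·b[0]) = [-9, 9, -6] / 3 = (-3, 3, -2).
Expanding (1, -1) ⊗ (3, 3, -2) ⊗ (-3, 3, -2) reproduces all 18 entries of T, so T = (1, -1) ⊗ (3, 3, -2) ⊗ (-3, 3, -2) and rank(T) ≤ 1.
These bounds meet, so rank(T) = 1.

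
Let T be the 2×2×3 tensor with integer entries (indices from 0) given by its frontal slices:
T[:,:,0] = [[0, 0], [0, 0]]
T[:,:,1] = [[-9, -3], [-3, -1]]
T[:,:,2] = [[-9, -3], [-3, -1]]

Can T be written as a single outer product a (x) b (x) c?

If T = a (x) b (x) c then every fibre of T is a multiple of the corresponding factor, so read the factors off the fibres through the nonzero entry T[0,0,1] = -9.
The mode-1 fibre T[:,0,1] = [-9, -3] gives a = (3, 1) (primitive direction); the mode-2 fibre T[0,:,1] = [-9, -3] gives b = (3, 1); then c[k] = T[0,0,k] / (a[0]·b[0]) = [0, -9, -9] / 9 = (0, -1, -1).
Expanding (3, 1) (x) (3, 1) (x) (0, -1, -1) reproduces all 12 entries of T, so T = (3, 1) (x) (3, 1) (x) (0, -1, -1) and rank(T) ≤ 1.
Equivalently every frontal slice T[:,:,k] is c[k] times the rank-1 matrix (3, 1) (x) (3, 1). So T has rank 1 (it is nonzero).

Yes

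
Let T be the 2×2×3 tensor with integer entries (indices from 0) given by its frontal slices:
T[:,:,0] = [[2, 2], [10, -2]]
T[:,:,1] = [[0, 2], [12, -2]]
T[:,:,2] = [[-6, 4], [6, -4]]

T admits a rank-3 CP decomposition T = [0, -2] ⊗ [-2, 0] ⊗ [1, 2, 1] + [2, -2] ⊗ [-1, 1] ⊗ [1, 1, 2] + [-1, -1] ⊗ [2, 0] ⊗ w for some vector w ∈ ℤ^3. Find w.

Subtract the known terms from T to get the rank-1 residual R = [-1, -1] ⊗ [2, 0] ⊗ w, so R[i,j,k] = a[i]·b[j]·w[k]. Pick indices with nonzero a[0]·b[0] = (-1)·(2) = -2. Only the fibre through (0,0,·) is needed: R[0,0,:] = T[0,0,:] − Σₗ aₗ[0]bₗ[0]cₗ = [2, 0, -6] − (0)·(-2)·[1, 2, 1] − (2)·(-1)·[1, 1, 2] = [4, 2, -2]. Then w[k] = R[0,0,k] / -2 for each k, giving w = [4, 2, -2] / -2 = [-2, -1, 1].

w = [-2, -1, 1]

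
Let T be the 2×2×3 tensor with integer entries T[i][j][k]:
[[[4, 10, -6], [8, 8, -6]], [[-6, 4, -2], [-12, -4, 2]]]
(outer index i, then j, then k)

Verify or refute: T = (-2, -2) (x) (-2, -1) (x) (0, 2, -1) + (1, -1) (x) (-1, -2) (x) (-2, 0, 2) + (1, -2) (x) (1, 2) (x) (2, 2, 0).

Reconstruct entrywise from the claimed factors. For example, T[1,0,0] = -6 and Σₗ aₗ[1]bₗ[0]cₗ[0] = (-2)·(-2)·(0) + (-1)·(-1)·(-2) + (-2)·(1)·(2) = -6; checking all 12 entries, every one matches. The claim holds.

Yes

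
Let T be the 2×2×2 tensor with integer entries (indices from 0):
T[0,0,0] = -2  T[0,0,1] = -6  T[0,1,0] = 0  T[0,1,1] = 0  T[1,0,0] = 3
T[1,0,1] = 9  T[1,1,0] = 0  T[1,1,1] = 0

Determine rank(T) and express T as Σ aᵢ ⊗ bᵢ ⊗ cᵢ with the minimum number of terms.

rank(T) = 1

Lower bound: T ≠ 0 (e.g. T[0,0,0] = -2), so rank(T) ≥ 1.
Upper bound: if T = a ⊗ b ⊗ c then every fibre of T is a multiple of the corresponding factor, so read the factors off the fibres through the nonzero entry T[0,0,0] = -2.
The mode-1 fibre T[:,0,0] = [-2, 3] gives a = (2, -3) (primitive direction); the mode-2 fibre T[0,:,0] = [-2, 0] gives b = (1, 0); then c[k] = T[0,0,k] / (a[0]·b[0]) = [-2, -6] / 2 = (-1, -3).
Expanding (2, -3) ⊗ (1, 0) ⊗ (-1, -3) reproduces all 8 entries of T, so T = (2, -3) ⊗ (1, 0) ⊗ (-1, -3) and rank(T) ≤ 1.
These bounds meet, so rank(T) = 1.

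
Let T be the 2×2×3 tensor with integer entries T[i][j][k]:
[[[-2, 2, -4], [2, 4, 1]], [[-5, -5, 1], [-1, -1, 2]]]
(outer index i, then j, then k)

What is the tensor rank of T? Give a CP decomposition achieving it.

Lower bound: the mode-3 unfolding of T (rows indexed by k, columns by (i,j) = (0,0), (0,1), (1,0), (1,1)) is [[-2, 2, -5, -1], [2, 4, -5, -1], [-4, 1, 1, 2]].
There the 3×3 minor on rows k ∈ {0, 1, 2}, columns (i,j) ∈ {(0,0), (0,1), (1,0)} is det [[-2, 2, -5], [2, 4, -5], [-4, 1, 1]] = -72 ≠ 0, so this unfolding has rank ≥ 3; CP rank is at least every unfolding rank, so rank(T) ≥ 3. (This is only a lower bound: in general the CP rank may exceed every unfolding rank, so we still need to exhibit 3 rank-1 terms summing to T.)
Upper bound: T is a sum of 3 rank-1 terms, T = (0, 1) ⊗ (2, 1) ⊗ (-2, -2, 1) + (1, 0) ⊗ (2, 1) ⊗ (0, 2, -1) + (2, 1) ⊗ (1, -1) ⊗ (-1, -1, -1) (one valid choice — decompositions are not unique — normalised so each a, b is primitive with positive first nonzero entry; check it by expanding all entries), so rank(T) ≤ 3.
These bounds meet, so rank(T) = 3.
Check entry T[1,1,0] = -1: (1)·(1)·(-2) + (0)·(1)·(0) + (1)·(-1)·(-1) = -1.

rank(T) = 3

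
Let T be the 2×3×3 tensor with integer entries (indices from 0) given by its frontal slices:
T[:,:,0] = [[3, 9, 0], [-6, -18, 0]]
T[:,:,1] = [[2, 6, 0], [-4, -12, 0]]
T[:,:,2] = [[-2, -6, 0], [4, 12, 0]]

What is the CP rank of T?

1

Lower bound: T ≠ 0 (e.g. T[0,0,0] = 3), so rank(T) ≥ 1.
Upper bound: if T = a ⊗ b ⊗ c then every fibre of T is a multiple of the corresponding factor, so read the factors off the fibres through the nonzero entry T[0,0,0] = 3.
The mode-1 fibre T[:,0,0] = [3, -6] gives a = [1, -2] (primitive direction); the mode-2 fibre T[0,:,0] = [3, 9, 0] gives b = [1, 3, 0]; then c[k] = T[0,0,k] / (a[0]·b[0]) = [3, 2, -2] / 1 = [3, 2, -2].
Expanding [1, -2] ⊗ [1, 3, 0] ⊗ [3, 2, -2] reproduces all 18 entries of T, so T = [1, -2] ⊗ [1, 3, 0] ⊗ [3, 2, -2] and rank(T) ≤ 1.
These bounds meet, so rank(T) = 1.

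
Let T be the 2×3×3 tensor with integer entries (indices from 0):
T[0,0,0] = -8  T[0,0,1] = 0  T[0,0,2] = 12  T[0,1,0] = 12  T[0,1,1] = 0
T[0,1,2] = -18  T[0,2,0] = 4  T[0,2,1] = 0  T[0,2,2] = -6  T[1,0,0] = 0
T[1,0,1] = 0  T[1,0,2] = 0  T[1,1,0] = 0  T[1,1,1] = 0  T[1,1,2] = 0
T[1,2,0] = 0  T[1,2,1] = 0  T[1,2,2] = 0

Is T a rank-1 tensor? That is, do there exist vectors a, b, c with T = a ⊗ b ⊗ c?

Yes

If T = a ⊗ b ⊗ c then every fibre of T is a multiple of the corresponding factor, so read the factors off the fibres through the nonzero entry T[0,0,0] = -8.
The mode-1 fibre T[:,0,0] = [-8, 0] gives a = (1, 0) (primitive direction); the mode-2 fibre T[0,:,0] = [-8, 12, 4] gives b = (2, -3, -1); then c[k] = T[0,0,k] / (a[0]·b[0]) = [-8, 0, 12] / 2 = (-4, 0, 6).
Expanding (1, 0) ⊗ (2, -3, -1) ⊗ (-4, 0, 6) reproduces all 18 entries of T, so T = (1, 0) ⊗ (2, -3, -1) ⊗ (-4, 0, 6) and rank(T) ≤ 1.
Equivalently every frontal slice T[:,:,k] is c[k] times the rank-1 matrix (1, 0) ⊗ (2, -3, -1). So T has rank 1 (it is nonzero).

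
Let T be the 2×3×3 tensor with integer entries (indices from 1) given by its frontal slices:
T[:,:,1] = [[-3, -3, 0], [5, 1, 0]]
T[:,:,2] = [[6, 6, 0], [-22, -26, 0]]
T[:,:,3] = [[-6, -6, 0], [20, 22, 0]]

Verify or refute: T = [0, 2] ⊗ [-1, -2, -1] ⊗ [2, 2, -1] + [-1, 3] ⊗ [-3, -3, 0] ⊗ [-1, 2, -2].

Reconstruct entry (2,3,1) from the claimed factors: Σₗ aₗ[2]bₗ[3]cₗ[1] = (2)·(-1)·(2) + (3)·(0)·(-1) = -4, but T[2,3,1] = 0. The claim is false.

No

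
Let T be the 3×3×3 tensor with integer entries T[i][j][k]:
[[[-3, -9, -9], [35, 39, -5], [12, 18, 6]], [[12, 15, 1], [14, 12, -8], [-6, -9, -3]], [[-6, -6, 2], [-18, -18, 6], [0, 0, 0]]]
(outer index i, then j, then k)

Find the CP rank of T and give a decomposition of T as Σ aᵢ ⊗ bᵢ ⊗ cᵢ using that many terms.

Lower bound: the mode-3 unfolding of T (rows indexed by k, columns by (i,j) = (0,0), (0,1), (0,2), (1,0), (1,1), (1,2), (2,0), (2,1), (2,2)) is [[-3, 35, 12, 12, 14, -6, -6, -18, 0], [-9, 39, 18, 15, 12, -9, -6, -18, 0], [-9, -5, 6, 1, -8, -3, 2, 6, 0]].
There the 2×2 minor on rows k ∈ {0, 1}, columns (i,j) ∈ {(0,0), (0,1)} is det [[-3, 35], [-9, 39]] = 198 ≠ 0, so this unfolding has rank ≥ 2; CP rank is at least every unfolding rank, so rank(T) ≥ 2. (Flattening ranks never certify an upper bound on CP rank; for that we must actually write T with 2 rank-1 terms.)
Upper bound — finding two terms. Write S_k = T[:,:,k] for the frontal slices: S₀ = [[-3, 35, 12], [12, 14, -6], [-6, -18, 0]], S₁ = [[-9, 39, 18], [15, 12, -9], [-6, -18, 0]], S₂ = [[-9, -5, 6], [1, -8, -3], [2, 6, 0]].
If T = a₁ ⊗ b₁ ⊗ c₁ + a₂ ⊗ b₂ ⊗ c₂ then each S_k = c₁[k]·a₁b₁ᵀ + c₂[k]·a₂b₂ᵀ. S₀ and S₁ are linearly independent, so a₁b₁ᵀ and a₂b₂ᵀ must span the same plane of matrices: they are the rank-1 matrices of the form x·S₀ + y·S₁.
The 2×2 minor of x·S₀ + y·S₁ on rows {0,1}, columns {0,1} is −462·x² − 1155·xy − 693·y² = (-231)·(2·x + 3·y)(x + y), vanishing at (x:y) = (3:-2) and (1:-1).
M₁ = 3·S₀ − 2·S₁ = [[9, 27, 0], [6, 18, 0], [-6, -18, 0]] = 3·[3, 2, -2][1, 3, 0]ᵀ and M₂ = S₀ − S₁ = [[6, -4, -6], [-3, 2, 3], [0, 0, 0]] = [2, -1, 0][3, -2, -3]ᵀ, so take a₁ = [3, 2, -2], b₁ = [1, 3, 0], a₂ = [2, -1, 0], b₂ = [3, -2, -3].
Each slice is an integer combination of E₁ = a₁b₁ᵀ and E₂ = a₂b₂ᵀ: S₀ = 3·E₁ − 2·E₂, S₁ = 3·E₁ − 3·E₂, S₂ = −E₁ − E₂; reading off coefficients, c₁ = [3, 3, -1] and c₂ = [-2, -3, -1].
Hence T = [3, 2, -2] ⊗ [1, 3, 0] ⊗ [3, 3, -1] + [2, -1, 0] ⊗ [3, -2, -3] ⊗ [-2, -3, -1], so rank(T) ≤ 2.
These bounds meet, so rank(T) = 2.

rank(T) = 2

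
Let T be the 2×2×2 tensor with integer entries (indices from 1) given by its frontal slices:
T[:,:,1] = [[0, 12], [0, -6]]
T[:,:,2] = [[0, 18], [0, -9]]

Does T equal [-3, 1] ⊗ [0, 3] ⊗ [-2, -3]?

No

Reconstruct entry (1,2,1) from the claimed factors: Σₗ aₗ[1]bₗ[2]cₗ[1] = (-3)·(3)·(-2) = 18, but T[1,2,1] = 12. The claim is false.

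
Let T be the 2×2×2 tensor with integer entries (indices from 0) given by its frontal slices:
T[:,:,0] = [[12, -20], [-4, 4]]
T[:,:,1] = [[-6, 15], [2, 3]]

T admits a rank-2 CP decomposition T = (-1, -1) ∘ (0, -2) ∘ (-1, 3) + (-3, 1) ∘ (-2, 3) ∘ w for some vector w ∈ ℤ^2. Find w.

w = (2, -1)

Subtract the known terms from T to get the rank-1 residual R = (-3, 1) ∘ (-2, 3) ∘ w, so R[i,j,k] = a[i]·b[j]·w[k]. Pick indices with nonzero a[0]·b[0] = (-3)·(-2) = 6. Only the fibre through (0,0,·) is needed: R[0,0,:] = T[0,0,:] − Σₗ aₗ[0]bₗ[0]cₗ = [12, -6] − (-1)·(0)·(-1, 3) = [12, -6]. Then w[k] = R[0,0,k] / 6 for each k, giving w = [12, -6] / 6 = (2, -1).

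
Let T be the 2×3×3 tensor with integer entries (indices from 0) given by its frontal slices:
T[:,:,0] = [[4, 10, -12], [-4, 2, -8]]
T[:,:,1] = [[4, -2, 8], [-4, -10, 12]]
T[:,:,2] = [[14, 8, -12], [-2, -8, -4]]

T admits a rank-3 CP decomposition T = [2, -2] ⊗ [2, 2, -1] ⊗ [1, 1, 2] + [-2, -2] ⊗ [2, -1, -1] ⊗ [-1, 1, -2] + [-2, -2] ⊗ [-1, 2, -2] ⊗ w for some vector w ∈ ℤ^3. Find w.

w = [-2, 2, -1]

Subtract the known terms from T to get the rank-1 residual R = [-2, -2] ⊗ [-1, 2, -2] ⊗ w, so R[i,j,k] = a[i]·b[j]·w[k]. Pick indices with nonzero a[0]·b[0] = (-2)·(-1) = 2. Only the fibre through (0,0,·) is needed: R[0,0,:] = T[0,0,:] − Σₗ aₗ[0]bₗ[0]cₗ = [4, 4, 14] − (2)·(2)·[1, 1, 2] − (-2)·(2)·[-1, 1, -2] = [-4, 4, -2]. Then w[k] = R[0,0,k] / 2 for each k, giving w = [-4, 4, -2] / 2 = [-2, 2, -1].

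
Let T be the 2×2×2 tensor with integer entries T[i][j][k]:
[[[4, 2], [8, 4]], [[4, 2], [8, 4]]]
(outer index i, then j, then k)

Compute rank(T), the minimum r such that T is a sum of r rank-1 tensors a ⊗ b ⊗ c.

Lower bound: T ≠ 0 (e.g. T[0,0,0] = 4), so rank(T) ≥ 1.
Upper bound: the mode-1 fibre T[:,0,0] = [4, 4] gives a = [1, 1] (primitive direction); the mode-2 fibre T[0,:,0] = [4, 8] gives b = [1, 2]; then c[k] = T[0,0,k] / (a[0]·b[0]) = [4, 2] / 1 = [4, 2].
Expanding [1, 1] ⊗ [1, 2] ⊗ [4, 2] reproduces all 8 entries of T, so T = [1, 1] ⊗ [1, 2] ⊗ [4, 2] and rank(T) ≤ 1.
These bounds meet, so rank(T) = 1.

1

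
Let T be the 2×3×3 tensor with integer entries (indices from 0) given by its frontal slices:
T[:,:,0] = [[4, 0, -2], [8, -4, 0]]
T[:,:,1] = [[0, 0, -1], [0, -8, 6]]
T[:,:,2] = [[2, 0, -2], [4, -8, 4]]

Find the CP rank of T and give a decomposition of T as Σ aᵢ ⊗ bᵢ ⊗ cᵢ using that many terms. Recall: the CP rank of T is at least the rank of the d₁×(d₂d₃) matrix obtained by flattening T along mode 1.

rank(T) = 3

Lower bound: the mode-2 unfolding of T (rows indexed by j, columns by (i,k) = (0,0), (0,1), (0,2), (1,0), (1,1), (1,2)) is [[4, 0, 2, 8, 0, 4], [0, 0, 0, -4, -8, -8], [-2, -1, -2, 0, 6, 4]].
There the 3×3 minor on rows j ∈ {0, 1, 2}, columns (i,k) ∈ {(0,0), (0,1), (1,0)} is det [[4, 0, 8], [0, 0, -4], [-2, -1, 0]] = -16 ≠ 0, so this unfolding has rank ≥ 3; CP rank is at least every unfolding rank, so rank(T) ≥ 3. (Flattening ranks never certify an upper bound on CP rank; for that we must actually write T with 3 rank-1 terms.)
Upper bound: T is a sum of 3 rank-1 terms, T = [0, 1] ⊗ [0, 1, -1] ⊗ [-4, -8, -8] + [1, 2] ⊗ [1, 0, 0] ⊗ [0, -2, -2] + [1, 2] ⊗ [2, 0, -1] ⊗ [2, 1, 2] (one valid choice — decompositions are not unique — normalised so each a, b is primitive with positive first nonzero entry; check it by expanding all entries), so rank(T) ≤ 3.
These bounds meet, so rank(T) = 3.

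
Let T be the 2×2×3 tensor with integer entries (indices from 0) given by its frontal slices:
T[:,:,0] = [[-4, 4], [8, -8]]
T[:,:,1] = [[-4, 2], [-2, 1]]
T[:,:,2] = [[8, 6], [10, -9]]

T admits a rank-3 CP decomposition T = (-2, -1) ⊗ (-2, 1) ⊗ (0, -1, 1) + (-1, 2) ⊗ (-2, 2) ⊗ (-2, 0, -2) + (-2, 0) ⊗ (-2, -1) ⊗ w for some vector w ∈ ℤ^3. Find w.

w = (0, 0, 2)

Subtract the known terms from T to get the rank-1 residual R = (-2, 0) ⊗ (-2, -1) ⊗ w, so R[i,j,k] = a[i]·b[j]·w[k]. Pick indices with nonzero a[0]·b[0] = (-2)·(-2) = 4. Only the fibre through (0,0,·) is needed: R[0,0,:] = T[0,0,:] − Σₗ aₗ[0]bₗ[0]cₗ = [-4, -4, 8] − (-2)·(-2)·(0, -1, 1) − (-1)·(-2)·(-2, 0, -2) = [0, 0, 8]. Then w[k] = R[0,0,k] / 4 for each k, giving w = [0, 0, 8] / 4 = (0, 0, 2).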